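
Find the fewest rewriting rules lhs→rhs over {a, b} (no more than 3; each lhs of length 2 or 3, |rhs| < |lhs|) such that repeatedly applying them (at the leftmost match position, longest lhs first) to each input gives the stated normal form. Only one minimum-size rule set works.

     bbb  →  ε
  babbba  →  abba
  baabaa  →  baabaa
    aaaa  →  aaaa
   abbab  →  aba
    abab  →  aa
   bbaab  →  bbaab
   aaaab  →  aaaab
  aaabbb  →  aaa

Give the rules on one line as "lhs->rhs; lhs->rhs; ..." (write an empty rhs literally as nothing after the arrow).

  | bbb => ε
  | babbba => abba
  | baabaa
  | aaaa

bab->a; bbb->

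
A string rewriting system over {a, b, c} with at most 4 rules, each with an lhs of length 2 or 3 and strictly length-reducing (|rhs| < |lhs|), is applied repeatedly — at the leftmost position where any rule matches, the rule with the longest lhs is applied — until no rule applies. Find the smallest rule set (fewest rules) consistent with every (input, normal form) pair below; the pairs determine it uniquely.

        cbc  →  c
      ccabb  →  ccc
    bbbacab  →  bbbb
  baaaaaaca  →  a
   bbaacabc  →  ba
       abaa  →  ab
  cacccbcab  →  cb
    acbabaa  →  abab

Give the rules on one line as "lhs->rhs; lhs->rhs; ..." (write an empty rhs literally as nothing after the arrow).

  | cbc => c
  | ccabb => ccc
  | bbbacab => bbbaab => bbbb
  | baaaaaaca => baaaaca => baaca => bca => a

aa->; abb->c; ac->a; bc->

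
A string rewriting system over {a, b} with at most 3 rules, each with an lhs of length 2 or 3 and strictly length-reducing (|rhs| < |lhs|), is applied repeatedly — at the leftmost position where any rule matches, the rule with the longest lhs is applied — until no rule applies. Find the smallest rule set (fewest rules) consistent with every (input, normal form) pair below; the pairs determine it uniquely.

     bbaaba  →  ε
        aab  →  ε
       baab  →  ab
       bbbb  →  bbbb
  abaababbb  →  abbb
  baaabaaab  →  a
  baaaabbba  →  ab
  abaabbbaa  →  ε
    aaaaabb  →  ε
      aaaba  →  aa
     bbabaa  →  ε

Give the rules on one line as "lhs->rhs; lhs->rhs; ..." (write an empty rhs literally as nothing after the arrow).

aab->ba; ba->

  | bbaaba => baba => ba => ε
  | aab => ba => ε
  | baab => ab
  | bbbb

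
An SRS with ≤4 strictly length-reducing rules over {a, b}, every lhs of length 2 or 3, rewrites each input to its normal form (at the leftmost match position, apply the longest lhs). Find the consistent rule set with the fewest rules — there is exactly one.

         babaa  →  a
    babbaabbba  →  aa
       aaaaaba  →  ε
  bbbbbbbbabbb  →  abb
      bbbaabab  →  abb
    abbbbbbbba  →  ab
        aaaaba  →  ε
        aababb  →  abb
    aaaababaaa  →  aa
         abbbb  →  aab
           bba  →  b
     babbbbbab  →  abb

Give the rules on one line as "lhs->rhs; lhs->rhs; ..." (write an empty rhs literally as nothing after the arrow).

  | babaa => baa => a
  | babbaabbba => bbaabbba => babbba => bbba => aa
  | aaaaaba => abaaba => aba => ε
  | bbbbbbbbabbb => abbbbbabbb => aabbabbb => aabbbb => aaab => abb

aaa->ab; aba->; ba->; bbb->a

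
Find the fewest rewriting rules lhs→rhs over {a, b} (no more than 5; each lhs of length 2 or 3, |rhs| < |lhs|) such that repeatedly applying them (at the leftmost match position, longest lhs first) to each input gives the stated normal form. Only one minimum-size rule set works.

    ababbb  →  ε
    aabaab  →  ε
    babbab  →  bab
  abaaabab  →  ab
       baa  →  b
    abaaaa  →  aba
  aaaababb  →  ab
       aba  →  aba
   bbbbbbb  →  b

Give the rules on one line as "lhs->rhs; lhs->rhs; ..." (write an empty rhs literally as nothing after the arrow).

aa->; aaa->; abb->; bb->

  | ababbb => abb => ε
  | aabaab => baab => bb => ε
  | babbab => bab
  | abaaabab => abbab => ab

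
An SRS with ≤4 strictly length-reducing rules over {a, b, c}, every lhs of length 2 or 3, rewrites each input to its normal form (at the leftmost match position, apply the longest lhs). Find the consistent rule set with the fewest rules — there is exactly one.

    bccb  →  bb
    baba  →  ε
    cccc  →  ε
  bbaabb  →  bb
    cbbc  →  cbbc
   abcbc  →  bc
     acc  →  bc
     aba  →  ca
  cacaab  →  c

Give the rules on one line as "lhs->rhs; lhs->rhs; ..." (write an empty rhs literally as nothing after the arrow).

  | bccb => bb
  | baba => cba => cc => ε
  | cccc => cc => ε
  | bbaabb => bcabb => bccb => bb

ab->c; ac->b; ba->c; cc->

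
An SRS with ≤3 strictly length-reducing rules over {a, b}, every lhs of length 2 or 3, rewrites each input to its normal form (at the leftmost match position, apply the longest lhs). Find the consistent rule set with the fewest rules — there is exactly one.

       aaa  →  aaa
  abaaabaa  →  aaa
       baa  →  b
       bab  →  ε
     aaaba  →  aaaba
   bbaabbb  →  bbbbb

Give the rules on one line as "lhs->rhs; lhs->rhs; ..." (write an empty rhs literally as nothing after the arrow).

baa->b; bab->

  | aaa
  | abaaabaa => ababaa => aaa
  | baa => b
  | bab => ε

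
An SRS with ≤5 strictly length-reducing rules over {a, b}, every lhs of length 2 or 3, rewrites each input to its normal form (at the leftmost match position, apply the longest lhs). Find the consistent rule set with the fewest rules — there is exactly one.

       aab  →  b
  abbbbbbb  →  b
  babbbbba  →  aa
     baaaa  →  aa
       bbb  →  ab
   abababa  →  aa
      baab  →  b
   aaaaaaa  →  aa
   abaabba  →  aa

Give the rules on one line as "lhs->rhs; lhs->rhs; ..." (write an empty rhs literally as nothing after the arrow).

  | aab => b
  | abbbbbbb => aabbbbb => bbbbb => abbb => aab => b
  | babbbbba => abbbbba => aabbba => bbba => aba => aa
  | baaaa => aaaa => aaa => aa

aaa->aa; aab->b; ba->a; bb->a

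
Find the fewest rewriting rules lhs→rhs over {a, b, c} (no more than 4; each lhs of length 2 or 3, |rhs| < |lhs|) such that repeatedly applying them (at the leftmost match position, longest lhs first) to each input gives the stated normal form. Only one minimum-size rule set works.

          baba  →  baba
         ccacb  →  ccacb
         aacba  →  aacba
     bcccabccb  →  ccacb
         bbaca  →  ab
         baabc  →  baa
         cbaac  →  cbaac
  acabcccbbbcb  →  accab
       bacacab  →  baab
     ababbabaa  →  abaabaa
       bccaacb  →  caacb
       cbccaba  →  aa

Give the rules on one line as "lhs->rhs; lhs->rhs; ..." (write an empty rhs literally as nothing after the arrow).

aca->ab; bb->; bc->; cbc->a

  | baba
  | ccacb
  | aacba
  | bcccabccb => ccabccb => ccacb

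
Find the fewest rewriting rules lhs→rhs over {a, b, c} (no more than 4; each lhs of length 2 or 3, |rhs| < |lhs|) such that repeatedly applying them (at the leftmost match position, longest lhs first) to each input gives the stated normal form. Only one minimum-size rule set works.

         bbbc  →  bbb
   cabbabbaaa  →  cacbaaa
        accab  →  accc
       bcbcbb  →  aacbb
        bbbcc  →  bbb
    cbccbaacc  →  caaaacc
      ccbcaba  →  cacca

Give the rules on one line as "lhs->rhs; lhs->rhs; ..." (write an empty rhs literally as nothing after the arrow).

  | bbbc => bbb
  | cabbabbaaa => ccbabbaaa => caabbaaa => cacbaaa
  | accab => accc
  | bcbcbb => aacbb

ab->c; bc->b; bcb->aa; ccb->ca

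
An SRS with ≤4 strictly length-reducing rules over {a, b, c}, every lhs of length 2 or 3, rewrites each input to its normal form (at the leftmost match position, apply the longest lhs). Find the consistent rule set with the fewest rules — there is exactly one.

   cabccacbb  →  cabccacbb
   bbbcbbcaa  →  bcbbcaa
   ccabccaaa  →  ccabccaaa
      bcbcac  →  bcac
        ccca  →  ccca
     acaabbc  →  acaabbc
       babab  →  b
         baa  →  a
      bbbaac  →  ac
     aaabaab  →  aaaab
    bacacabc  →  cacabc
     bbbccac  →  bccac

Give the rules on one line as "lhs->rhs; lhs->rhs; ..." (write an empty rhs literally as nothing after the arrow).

  | cabccacbb
  | bbbcbbcaa => bcbbcaa
  | ccabccaaa
  | bcbcac => bcac

ba->; bbb->b; cbc->c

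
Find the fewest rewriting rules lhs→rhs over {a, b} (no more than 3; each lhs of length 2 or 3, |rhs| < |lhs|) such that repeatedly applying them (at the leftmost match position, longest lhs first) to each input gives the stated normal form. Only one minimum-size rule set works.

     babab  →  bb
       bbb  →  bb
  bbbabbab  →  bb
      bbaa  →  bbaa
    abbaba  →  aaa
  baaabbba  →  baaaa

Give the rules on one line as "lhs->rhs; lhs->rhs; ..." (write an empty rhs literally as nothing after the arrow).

  | babab => bbab => bbb => bb
  | bbb => bb
  | bbbabbab => bbabbab => bbbbab => bbbab => bbab => bbb => bb
  | bbaa

ab->a; bab->bb; bbb->bb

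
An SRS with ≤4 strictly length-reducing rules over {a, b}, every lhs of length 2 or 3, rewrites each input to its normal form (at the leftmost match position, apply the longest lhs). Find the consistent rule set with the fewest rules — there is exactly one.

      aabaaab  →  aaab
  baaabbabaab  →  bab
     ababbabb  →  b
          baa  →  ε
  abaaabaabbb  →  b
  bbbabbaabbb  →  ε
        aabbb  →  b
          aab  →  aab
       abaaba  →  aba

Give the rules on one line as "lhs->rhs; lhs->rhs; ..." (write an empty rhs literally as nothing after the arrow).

  | aabaaab => aaab
  | baaabbabaab => abbabaab => babaab => bab
  | ababbabb => abbabb => babb => bb => b
  | baa => ε

abb->b; baa->; bb->b; bbb->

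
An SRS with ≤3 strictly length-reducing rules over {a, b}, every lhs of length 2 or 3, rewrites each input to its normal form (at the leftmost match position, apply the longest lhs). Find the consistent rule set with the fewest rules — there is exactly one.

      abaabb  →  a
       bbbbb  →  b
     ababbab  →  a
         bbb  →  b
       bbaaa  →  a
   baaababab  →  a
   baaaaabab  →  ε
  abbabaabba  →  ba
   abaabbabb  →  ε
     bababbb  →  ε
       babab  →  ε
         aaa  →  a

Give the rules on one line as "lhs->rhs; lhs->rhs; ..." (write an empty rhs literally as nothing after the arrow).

aa->; ab->a; bb->

  | abaabb => aaabb => abb => ab => a
  | bbbbb => bbb => b
  | ababbab => aabbab => bbab => ab => a
  | bbb => b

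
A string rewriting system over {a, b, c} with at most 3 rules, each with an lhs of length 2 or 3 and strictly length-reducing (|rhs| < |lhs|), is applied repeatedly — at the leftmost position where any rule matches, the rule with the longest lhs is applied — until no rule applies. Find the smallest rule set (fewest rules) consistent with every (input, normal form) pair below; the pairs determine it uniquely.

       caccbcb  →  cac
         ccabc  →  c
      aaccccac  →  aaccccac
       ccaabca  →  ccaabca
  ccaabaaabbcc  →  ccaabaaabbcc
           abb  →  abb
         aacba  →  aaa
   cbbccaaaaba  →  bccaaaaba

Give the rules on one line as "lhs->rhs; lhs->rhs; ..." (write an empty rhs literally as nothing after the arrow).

cab->b; cb->

  | caccbcb => caccb => cac
  | ccabc => cbc => c
  | aaccccac
  | ccaabca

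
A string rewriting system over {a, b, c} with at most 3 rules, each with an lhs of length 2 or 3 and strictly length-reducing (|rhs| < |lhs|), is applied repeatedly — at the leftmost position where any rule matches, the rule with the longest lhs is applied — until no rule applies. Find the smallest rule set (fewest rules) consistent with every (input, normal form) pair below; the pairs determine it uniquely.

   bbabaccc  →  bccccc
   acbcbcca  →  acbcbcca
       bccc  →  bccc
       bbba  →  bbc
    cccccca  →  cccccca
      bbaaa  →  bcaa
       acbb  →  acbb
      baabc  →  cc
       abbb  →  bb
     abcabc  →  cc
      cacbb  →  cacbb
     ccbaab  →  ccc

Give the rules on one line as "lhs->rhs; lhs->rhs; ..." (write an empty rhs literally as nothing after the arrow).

  | bbabaccc => bcbaccc => bccccc
  | acbcbcca
  | bccc
  | bbba => bbc

ab->; ba->c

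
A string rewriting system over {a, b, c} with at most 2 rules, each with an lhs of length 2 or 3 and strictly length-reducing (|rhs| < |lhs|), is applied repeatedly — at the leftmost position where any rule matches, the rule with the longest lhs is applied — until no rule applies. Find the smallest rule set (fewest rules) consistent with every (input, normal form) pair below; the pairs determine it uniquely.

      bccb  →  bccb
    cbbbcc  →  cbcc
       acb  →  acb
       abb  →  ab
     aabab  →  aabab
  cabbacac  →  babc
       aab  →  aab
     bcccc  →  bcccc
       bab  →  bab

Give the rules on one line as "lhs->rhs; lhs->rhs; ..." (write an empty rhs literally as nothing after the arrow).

bb->b; ca->b

  | bccb
  | cbbbcc => cbbcc => cbcc
  | acb
  | abb => ab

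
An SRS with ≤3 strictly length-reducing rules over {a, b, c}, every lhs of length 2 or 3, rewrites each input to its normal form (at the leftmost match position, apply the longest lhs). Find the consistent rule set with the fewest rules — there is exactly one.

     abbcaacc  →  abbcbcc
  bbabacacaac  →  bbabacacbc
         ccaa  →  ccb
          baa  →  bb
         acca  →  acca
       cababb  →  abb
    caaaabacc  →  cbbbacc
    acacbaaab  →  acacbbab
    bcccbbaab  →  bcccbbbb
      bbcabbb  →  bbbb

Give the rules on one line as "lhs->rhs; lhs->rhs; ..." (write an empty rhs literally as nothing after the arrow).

  | abbcaacc => abbcbcc
  | bbabacacaac => bbabacacbc
  | ccaa => ccb
  | baa => bb

aa->b; cab->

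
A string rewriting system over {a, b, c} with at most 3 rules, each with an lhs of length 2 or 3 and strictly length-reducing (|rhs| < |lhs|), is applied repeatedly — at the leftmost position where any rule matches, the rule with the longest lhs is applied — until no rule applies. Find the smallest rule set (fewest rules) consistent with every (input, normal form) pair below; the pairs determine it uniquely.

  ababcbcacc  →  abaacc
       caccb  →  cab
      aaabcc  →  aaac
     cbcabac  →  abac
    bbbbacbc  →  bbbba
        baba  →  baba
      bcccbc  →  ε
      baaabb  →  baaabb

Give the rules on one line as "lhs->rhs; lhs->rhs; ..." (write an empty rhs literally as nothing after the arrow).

bc->; cb->b

  | ababcbcacc => ababcacc => abaacc
  | caccb => cacb => cab
  | aaabcc => aaac
  | cbcabac => bcabac => abac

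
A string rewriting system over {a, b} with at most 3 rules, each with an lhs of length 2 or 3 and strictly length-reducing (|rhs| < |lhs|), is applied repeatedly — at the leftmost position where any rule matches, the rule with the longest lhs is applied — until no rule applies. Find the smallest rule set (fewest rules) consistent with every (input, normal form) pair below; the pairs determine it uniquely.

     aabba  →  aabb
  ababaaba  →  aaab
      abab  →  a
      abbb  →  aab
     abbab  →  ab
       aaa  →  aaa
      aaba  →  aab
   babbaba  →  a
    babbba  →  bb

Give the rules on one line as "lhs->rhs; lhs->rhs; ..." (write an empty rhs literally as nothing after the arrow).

  | aabba => aabb
  | ababaaba => aaaba => aaab
  | abab => a
  | abbb => aab

ba->b; bab->; bbb->ab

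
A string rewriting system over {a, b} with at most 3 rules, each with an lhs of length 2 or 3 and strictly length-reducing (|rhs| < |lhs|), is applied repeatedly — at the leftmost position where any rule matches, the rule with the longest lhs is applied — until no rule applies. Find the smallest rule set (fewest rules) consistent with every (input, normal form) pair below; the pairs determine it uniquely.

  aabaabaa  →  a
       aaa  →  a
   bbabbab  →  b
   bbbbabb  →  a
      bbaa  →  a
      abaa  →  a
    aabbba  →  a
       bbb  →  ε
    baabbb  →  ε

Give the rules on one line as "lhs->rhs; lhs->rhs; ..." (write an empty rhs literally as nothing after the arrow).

  | aabaabaa => abaabaa => aabaa => abaa => aa => a
  | aaa => aa => a
  | bbabbab => aabbab => abbab => bab => b
  | bbbbabb => abbabb => babb => bb => a

aa->a; ab->; bb->a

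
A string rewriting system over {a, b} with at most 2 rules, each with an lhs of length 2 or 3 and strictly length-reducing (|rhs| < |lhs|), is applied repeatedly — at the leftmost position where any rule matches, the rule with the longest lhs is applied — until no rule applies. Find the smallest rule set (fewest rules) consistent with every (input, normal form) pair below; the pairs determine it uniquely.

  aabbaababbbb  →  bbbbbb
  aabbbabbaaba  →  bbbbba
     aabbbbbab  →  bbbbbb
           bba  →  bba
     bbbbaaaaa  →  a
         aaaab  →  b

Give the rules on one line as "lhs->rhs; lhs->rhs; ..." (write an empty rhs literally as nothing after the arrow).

  | aabbaababbbb => abbaababbbb => bbaababbbb => bababbbb => bbabbbb => bbbbbb
  | aabbbabbaaba => abbbabbaaba => bbbabbaaba => bbbbbaaba => bbbbaba => bbbbba
  | aabbbbbab => abbbbbab => bbbbbab => bbbbbb
  | bba

ab->b; baa->a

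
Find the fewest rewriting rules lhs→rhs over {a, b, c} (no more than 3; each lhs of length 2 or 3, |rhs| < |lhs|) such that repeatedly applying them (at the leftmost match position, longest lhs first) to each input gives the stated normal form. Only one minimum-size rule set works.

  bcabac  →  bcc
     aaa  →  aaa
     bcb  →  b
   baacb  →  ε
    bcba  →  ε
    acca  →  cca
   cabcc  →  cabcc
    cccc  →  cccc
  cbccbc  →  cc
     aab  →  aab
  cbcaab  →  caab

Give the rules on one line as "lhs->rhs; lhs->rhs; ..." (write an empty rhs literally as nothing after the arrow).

ac->c; ba->; cb->

  | bcabac => bcac => bcc
  | aaa
  | bcb => b
  | baacb => acb => cb => ε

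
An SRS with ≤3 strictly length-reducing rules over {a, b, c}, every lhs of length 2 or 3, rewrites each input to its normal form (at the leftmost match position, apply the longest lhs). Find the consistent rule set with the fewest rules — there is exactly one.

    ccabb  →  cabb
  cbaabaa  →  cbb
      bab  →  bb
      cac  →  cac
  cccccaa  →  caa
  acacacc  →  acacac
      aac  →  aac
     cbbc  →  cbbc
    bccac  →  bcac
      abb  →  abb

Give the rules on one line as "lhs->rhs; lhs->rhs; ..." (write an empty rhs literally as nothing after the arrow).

  | ccabb => cabb
  | cbaabaa => cbabaa => cbbaa => cbba => cbb
  | bab => bb
  | cac

ba->b; cc->c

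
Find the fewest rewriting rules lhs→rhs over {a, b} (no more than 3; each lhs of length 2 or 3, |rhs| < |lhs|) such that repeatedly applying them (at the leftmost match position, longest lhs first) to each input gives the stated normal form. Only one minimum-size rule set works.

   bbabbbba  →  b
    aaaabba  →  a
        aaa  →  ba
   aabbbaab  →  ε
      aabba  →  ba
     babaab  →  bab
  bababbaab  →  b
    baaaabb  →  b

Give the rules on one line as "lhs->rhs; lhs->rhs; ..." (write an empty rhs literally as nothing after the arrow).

aa->b; bb->

  | bbabbbba => abbbba => abba => aa => b
  | aaaabba => baabba => bbbba => bba => a
  | aaa => ba
  | aabbbaab => bbbbaab => bbaab => aab => bb => ε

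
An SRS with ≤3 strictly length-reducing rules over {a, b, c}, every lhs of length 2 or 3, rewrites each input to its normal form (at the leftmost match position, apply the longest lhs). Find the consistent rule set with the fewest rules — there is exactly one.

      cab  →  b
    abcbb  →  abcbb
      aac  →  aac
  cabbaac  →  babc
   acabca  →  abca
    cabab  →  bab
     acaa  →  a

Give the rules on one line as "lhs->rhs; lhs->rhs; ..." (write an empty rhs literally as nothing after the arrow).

  | cab => b
  | abcbb
  | aac
  | cabbaac => bbaac => babc

baa->ab; caa->; cab->b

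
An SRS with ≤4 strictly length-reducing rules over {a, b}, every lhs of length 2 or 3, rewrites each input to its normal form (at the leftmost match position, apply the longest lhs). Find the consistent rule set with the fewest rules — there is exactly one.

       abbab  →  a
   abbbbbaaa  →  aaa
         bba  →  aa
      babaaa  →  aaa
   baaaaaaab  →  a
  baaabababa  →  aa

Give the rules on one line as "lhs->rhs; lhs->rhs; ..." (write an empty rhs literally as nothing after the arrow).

aab->bb; ab->b; ba->a; bb->a

  | abbab => bbab => aab => bb => a
  | abbbbbaaa => bbbbbaaa => abbbaaa => bbbaaa => abaaa => baaa => aaa
  | bba => aa
  | babaaa => abaaa => baaa => aaa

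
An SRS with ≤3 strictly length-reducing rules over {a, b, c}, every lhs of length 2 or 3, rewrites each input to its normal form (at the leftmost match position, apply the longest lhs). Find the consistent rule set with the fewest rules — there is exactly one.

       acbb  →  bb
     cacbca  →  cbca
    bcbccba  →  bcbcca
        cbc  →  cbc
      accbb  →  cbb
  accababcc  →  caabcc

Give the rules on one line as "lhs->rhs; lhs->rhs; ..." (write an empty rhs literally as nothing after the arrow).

  | acbb => bb
  | cacbca => cbca
  | bcbccba => bcbcca
  | cbc

ac->; ba->a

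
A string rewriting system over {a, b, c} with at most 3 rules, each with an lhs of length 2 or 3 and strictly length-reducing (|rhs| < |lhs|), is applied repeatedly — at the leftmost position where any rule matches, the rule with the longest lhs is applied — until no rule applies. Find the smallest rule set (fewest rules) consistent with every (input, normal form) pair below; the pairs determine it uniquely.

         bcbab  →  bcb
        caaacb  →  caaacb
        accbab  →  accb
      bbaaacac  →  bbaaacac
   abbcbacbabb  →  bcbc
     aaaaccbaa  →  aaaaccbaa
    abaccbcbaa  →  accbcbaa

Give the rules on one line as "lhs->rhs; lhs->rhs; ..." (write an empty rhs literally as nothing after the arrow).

  | bcbab => bcb
  | caaacb
  | accbab => accb
  | bbaaacac

ab->; cbb->bc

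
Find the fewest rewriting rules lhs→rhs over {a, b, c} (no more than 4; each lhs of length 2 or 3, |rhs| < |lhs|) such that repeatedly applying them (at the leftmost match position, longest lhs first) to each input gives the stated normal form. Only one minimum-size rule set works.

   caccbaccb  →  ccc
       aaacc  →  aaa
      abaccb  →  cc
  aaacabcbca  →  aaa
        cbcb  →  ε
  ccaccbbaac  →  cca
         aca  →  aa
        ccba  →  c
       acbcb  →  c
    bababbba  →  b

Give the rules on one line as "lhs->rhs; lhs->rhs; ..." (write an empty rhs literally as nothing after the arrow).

ab->c; ac->a; cb->; cba->

  | caccbaccb => cacbaccb => cabaccb => ccaccb => ccacb => ccab => ccc
  | aaacc => aaac => aaa
  | abaccb => caccb => cacb => cab => cc
  | aaacabcbca => aaaabcbca => aaaccbca => aaacbca => aaabca => aacca => aaca => aaa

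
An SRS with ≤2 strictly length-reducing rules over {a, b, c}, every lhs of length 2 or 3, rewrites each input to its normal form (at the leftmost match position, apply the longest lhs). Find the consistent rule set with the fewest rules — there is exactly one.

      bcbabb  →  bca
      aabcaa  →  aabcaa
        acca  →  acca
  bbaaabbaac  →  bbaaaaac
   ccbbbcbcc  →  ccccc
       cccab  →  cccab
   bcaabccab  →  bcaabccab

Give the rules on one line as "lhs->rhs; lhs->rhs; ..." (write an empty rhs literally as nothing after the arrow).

  | bcbabb => bcabb => bca
  | aabcaa
  | acca
  | bbaaabbaac => bbaaaaac

abb->a; cb->c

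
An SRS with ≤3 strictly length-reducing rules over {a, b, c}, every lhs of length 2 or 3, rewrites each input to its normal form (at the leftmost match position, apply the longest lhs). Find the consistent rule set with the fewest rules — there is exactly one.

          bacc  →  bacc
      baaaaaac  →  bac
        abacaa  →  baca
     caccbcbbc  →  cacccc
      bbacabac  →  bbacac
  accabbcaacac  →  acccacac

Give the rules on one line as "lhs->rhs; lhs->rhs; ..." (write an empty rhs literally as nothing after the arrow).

aa->a; ab->b; cb->c

  | bacc
  | baaaaaac => baaaaac => baaaac => baaac => baac => bac
  | abacaa => bacaa => baca
  | caccbcbbc => cacccbbc => cacccbc => cacccc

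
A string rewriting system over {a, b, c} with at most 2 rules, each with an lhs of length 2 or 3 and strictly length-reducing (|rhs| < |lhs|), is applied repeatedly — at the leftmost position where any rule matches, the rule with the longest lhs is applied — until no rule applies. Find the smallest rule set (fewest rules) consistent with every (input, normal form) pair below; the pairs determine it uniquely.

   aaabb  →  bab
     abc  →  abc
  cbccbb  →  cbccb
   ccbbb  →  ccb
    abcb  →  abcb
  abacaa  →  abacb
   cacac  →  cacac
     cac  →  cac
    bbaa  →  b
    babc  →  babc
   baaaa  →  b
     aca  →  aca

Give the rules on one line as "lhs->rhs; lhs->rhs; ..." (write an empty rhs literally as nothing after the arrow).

  | aaabb => babb => bab
  | abc
  | cbccbb => cbccb
  | ccbbb => ccbb => ccb

aa->b; bb->b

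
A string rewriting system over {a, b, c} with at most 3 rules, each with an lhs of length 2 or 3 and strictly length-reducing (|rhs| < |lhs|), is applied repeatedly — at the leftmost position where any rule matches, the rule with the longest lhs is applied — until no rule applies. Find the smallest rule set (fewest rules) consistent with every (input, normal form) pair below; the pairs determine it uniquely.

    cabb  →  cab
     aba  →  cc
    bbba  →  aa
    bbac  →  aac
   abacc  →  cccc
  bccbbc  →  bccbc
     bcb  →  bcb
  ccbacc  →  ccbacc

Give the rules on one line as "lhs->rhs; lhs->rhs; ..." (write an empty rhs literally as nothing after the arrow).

  | cabb => cab
  | aba => cc
  | bbba => bba => aa
  | bbac => aac

aba->cc; bb->b; bba->aa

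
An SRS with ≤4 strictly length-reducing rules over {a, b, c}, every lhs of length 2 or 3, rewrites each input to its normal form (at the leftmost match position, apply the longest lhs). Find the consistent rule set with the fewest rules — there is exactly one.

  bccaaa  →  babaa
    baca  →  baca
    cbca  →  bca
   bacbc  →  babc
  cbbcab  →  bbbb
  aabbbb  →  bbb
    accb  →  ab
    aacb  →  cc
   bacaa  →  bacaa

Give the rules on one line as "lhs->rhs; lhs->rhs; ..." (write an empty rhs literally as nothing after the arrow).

  | bccaaa => babaa
  | baca
  | cbca => bca
  | bacbc => babc

aab->cc; cab->bb; cb->b; cca->ab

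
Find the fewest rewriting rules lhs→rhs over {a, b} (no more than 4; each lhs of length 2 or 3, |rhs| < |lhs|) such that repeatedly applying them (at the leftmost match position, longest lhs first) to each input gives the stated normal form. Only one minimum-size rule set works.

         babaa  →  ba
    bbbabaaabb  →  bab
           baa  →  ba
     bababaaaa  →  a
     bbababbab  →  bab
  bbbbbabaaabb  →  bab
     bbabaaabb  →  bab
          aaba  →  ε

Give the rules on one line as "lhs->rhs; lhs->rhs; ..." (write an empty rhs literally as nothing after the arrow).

  | babaa => ba
  | bbbabaaabb => bbabaaabb => baaabb => baabb => babb => bab
  | baa => ba
  | bababaaaa => bbaaaa => aaa => aa => a

aa->a; aba->; bb->b; bba->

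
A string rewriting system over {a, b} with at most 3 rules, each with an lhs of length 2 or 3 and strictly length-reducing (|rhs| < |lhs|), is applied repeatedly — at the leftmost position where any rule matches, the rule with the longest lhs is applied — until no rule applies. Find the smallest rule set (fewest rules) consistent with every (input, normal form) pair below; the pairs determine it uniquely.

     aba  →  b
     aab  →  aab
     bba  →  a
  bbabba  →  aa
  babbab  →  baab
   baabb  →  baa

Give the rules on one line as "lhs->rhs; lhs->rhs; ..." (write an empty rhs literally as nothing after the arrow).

  | aba => b
  | aab
  | bba => a
  | bbabba => abba => aa

aba->b; bb->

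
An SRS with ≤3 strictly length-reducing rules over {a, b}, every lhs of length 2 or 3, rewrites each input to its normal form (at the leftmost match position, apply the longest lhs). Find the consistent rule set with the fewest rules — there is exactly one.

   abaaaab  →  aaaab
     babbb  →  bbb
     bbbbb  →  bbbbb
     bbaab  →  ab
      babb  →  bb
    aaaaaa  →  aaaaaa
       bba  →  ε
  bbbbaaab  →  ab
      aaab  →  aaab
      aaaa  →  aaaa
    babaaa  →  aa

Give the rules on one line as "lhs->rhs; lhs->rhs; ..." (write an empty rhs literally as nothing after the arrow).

  | abaaaab => aaaab
  | babbb => bbb
  | bbbbb
  | bbaab => ab

ba->; bba->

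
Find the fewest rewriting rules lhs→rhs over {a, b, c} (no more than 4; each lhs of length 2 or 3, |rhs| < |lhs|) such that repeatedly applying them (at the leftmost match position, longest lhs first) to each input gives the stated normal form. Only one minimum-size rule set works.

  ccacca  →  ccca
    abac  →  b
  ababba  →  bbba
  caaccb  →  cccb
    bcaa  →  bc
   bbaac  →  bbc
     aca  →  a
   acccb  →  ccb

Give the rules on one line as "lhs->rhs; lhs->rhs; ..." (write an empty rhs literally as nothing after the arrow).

aa->; ab->b; ac->

  | ccacca => ccca
  | abac => bac => b
  | ababba => babba => bbba
  | caaccb => cccb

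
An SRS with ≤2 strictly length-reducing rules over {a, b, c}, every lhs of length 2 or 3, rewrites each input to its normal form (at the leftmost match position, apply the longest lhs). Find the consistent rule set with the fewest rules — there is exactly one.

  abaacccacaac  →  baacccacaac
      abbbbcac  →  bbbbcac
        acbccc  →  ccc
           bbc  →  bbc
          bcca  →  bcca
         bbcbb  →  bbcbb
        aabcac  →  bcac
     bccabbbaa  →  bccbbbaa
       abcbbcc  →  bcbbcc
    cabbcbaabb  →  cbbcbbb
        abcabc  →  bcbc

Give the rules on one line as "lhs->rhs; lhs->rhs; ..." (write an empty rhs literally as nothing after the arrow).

  | abaacccacaac => baacccacaac
  | abbbbcac => bbbbcac
  | acbccc => ccc
  | bbc

ab->b; acb->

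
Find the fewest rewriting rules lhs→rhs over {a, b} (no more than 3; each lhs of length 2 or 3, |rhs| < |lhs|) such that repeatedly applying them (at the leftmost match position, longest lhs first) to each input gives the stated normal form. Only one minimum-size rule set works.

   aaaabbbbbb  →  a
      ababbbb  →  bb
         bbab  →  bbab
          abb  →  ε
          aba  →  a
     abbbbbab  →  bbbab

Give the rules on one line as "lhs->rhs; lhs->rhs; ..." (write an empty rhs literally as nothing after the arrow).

aba->a; abb->

  | aaaabbbbbb => aaabbbb => aabb => a
  | ababbbb => abbbb => bb
  | bbab
  | abb => ε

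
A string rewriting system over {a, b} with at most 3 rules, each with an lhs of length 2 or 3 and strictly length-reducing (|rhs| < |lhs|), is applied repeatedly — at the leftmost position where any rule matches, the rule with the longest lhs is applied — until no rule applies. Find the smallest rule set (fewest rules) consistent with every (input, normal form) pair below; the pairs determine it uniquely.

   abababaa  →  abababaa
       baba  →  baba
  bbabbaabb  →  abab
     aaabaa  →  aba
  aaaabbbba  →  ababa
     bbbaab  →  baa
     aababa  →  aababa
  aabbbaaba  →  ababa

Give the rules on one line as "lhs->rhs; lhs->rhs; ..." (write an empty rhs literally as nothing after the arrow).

aaa->ab; abb->aa; bba->aa

  | abababaa
  | baba
  | bbabbaabb => aabbaabb => aaaaabb => abaabb => abaaa => abab
  | aaabaa => abbaa => aaaa => aba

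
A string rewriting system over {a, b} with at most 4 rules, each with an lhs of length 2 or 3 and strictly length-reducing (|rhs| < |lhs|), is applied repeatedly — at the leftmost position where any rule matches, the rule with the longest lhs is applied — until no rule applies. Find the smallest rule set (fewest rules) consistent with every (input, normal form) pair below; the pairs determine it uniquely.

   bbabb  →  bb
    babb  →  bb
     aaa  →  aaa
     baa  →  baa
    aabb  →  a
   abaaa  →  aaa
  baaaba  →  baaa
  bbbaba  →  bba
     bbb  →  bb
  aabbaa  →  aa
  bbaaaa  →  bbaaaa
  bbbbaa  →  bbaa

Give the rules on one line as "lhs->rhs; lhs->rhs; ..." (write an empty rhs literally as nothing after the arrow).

  | bbabb => bbb => bb
  | babb => bb
  | aaa
  | baa

ab->a; aba->a; abb->b; bbb->bb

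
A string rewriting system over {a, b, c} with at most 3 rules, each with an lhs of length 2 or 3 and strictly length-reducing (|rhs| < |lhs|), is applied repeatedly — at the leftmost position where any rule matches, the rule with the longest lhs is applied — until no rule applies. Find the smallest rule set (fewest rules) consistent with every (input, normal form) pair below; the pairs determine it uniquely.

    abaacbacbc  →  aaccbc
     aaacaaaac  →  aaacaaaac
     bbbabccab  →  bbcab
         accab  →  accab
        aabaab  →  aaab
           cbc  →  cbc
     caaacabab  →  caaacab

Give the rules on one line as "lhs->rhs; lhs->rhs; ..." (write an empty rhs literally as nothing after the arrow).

ba->; bcc->c

  | abaacbacbc => aacbacbc => aaccbc
  | aaacaaaac
  | bbbabccab => bbbccab => bbcab
  | accab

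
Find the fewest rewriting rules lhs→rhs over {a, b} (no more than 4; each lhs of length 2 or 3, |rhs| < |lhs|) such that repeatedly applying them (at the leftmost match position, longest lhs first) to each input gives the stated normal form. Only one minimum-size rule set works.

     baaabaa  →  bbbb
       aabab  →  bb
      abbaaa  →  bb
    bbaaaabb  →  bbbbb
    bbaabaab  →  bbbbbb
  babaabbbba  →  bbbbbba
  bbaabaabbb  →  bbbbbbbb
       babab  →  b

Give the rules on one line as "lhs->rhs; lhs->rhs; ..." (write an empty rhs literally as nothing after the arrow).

  | baaabaa => baabaa => bbbaa => bbbb
  | aabab => bbab => bb
  | abbaaa => baaa => baa => bb
  | bbaaaabb => bbaaabb => bbaabb => bbbbb

aa->b; aaa->aa; ab->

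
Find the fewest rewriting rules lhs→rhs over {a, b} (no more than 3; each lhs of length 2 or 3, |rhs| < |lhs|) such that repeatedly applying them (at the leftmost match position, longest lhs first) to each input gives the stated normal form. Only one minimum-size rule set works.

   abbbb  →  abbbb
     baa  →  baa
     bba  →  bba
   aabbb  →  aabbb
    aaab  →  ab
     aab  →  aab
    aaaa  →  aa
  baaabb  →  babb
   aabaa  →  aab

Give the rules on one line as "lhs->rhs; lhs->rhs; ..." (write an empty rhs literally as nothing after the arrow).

aaa->a; aba->ab

  | abbbb
  | baa
  | bba
  | aabbb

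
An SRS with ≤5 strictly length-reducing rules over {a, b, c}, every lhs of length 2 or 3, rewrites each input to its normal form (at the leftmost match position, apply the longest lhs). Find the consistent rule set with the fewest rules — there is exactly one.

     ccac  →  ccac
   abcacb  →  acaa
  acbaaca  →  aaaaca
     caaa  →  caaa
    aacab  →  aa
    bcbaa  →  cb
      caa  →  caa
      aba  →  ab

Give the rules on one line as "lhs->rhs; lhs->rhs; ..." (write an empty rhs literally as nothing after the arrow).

acb->aa; ba->b; bc->c; cab->

  | ccac
  | abcacb => acacb => acaa
  | acbaaca => aaaaca
  | caaa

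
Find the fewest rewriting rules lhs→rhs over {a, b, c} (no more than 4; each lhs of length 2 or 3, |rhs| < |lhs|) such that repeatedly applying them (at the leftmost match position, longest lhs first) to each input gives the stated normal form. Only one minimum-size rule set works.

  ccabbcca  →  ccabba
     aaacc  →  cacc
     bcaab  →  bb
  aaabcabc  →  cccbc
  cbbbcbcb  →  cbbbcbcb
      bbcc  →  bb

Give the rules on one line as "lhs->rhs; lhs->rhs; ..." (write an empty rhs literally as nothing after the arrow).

aa->c; abc->ca; bcc->b

  | ccabbcca => ccabba
  | aaacc => cacc
  | bcaab => bccb => bb
  | aaabcabc => cabcabc => ccaabc => cccbc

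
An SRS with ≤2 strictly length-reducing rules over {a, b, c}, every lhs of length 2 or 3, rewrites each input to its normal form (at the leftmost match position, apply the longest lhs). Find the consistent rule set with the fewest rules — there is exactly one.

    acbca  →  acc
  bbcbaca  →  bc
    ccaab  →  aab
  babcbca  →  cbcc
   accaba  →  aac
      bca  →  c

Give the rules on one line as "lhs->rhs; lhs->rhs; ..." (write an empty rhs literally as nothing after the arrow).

  | acbca => acba => acc
  | bbcbaca => bbccca => bbcca => bbca => bba => bc
  | ccaab => caab => aab
  | babcbca => cbcbca => cbcba => cbcc

ba->c; ca->a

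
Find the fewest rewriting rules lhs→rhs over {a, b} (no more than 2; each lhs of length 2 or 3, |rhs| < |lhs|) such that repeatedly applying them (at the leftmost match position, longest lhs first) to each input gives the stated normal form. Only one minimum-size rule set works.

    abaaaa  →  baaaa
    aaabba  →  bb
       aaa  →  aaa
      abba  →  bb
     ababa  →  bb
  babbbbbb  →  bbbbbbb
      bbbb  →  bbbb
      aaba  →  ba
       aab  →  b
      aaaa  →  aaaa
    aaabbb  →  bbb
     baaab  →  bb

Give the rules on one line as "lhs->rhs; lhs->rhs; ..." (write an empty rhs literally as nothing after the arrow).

ab->b; bba->bb

  | abaaaa => baaaa
  | aaabba => aabba => abba => bba => bb
  | aaa
  | abba => bba => bb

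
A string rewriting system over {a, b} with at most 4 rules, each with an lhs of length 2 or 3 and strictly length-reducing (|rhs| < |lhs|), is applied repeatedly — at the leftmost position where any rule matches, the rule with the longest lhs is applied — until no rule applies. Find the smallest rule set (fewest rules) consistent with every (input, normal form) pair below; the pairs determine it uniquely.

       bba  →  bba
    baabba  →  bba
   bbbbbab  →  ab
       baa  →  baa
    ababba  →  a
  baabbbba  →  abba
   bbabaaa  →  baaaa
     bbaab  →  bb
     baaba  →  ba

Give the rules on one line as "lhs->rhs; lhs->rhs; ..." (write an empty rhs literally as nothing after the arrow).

  | bba
  | baabba => bba
  | bbbbbab => abbbab => aabab => ab
  | baa

aab->; bab->a; bbb->ab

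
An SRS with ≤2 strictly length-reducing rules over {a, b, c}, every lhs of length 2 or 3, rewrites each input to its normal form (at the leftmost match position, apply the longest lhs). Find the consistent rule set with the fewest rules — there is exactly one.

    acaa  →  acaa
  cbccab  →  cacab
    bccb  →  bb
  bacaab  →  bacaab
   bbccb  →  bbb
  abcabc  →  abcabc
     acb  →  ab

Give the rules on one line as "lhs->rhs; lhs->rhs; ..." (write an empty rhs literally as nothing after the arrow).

  | acaa
  | cbccab => cacab
  | bccb => bcb => bb
  | bacaab

cb->b; cbc->ca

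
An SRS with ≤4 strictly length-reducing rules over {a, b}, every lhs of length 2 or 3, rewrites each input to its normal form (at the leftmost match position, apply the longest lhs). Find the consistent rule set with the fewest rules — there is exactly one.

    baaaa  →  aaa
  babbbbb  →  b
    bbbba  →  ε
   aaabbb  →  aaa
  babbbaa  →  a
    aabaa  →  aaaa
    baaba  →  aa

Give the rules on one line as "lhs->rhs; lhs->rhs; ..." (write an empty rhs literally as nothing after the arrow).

ab->a; ba->; bb->b

  | baaaa => aaa
  | babbbbb => bbbbb => bbbb => bbb => bb => b
  | bbbba => bbba => bba => ba => ε
  | aaabbb => aaabb => aaab => aaa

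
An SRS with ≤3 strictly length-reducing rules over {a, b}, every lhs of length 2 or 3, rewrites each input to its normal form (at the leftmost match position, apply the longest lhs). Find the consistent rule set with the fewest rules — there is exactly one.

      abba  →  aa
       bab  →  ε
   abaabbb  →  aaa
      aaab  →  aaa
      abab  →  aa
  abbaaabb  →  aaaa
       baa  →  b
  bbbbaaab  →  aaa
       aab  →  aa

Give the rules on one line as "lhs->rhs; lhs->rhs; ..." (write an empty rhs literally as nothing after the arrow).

ab->a; ba->b; bb->

  | abba => aba => aa
  | bab => bb => ε
  | abaabbb => aaabbb => aaabb => aaab => aaa
  | aaab => aaa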